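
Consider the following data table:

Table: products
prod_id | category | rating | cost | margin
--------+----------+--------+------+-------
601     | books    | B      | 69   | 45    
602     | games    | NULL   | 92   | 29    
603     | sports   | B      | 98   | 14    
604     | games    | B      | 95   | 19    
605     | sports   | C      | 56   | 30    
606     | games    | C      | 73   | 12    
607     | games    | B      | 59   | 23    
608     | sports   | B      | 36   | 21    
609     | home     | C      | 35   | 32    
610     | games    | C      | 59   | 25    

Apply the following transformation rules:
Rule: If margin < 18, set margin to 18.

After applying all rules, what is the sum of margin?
260

Step 1: 2 records have margin < 18
Step 2: These records originally summed to 26
Step 3: After setting to minimum: 2 × 18 = 36
Step 4: Unaffected records sum: 224
Step 5: Final sum = 36 + 224 = 260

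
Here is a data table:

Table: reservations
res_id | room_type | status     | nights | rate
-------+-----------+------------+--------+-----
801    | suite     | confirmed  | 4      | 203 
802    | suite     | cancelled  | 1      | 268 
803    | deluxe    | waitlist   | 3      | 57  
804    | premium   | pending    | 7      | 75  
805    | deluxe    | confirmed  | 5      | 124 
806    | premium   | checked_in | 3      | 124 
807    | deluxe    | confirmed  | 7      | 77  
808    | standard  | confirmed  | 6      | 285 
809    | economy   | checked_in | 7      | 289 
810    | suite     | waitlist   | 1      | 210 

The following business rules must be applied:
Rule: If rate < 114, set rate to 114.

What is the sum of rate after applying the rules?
1845

Step 1: 3 records have rate < 114
Step 2: These records originally summed to 209
Step 3: After setting to minimum: 3 × 114 = 342
Step 4: Unaffected records sum: 1503
Step 5: Final sum = 342 + 1503 = 1845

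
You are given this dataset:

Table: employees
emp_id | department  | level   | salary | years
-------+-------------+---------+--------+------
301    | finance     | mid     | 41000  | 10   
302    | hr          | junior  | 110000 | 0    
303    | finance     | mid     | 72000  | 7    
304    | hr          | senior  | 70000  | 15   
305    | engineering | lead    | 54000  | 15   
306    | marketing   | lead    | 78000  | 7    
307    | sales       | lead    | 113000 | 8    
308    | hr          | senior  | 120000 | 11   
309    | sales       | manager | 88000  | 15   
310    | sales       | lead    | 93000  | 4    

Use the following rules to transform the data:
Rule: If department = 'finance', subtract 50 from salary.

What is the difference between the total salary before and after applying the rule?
100

Step 1: Original sum of salary = 839000
Step 2: 2 records have department = 'finance'
Step 3: Each affected record changes by -50
Step 4: Total change = 2 × -50 = -100
Step 5: New sum = 839000 + -100 = 838900
Step 6: Difference = |838900 - 839000| = 100
        (Sum decreased by 100)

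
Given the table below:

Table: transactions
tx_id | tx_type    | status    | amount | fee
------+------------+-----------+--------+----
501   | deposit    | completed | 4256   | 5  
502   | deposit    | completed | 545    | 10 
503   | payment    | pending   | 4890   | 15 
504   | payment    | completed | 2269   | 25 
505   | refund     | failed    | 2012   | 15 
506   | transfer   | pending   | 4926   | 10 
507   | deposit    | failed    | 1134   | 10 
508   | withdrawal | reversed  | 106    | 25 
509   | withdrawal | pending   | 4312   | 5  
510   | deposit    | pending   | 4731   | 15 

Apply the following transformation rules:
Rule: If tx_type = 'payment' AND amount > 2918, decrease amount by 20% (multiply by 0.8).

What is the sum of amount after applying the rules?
28203.0

Step 1: Find records where tx_type = 'payment' AND amount > 2918
Step 2: 1 records match, summing to 4890
Step 3: After multiplier: 4890 × 0.8 = 3912.0
Step 4: Unaffected records sum: 24291
Step 5: Final sum = 3912.0 + 24291 = 28203.0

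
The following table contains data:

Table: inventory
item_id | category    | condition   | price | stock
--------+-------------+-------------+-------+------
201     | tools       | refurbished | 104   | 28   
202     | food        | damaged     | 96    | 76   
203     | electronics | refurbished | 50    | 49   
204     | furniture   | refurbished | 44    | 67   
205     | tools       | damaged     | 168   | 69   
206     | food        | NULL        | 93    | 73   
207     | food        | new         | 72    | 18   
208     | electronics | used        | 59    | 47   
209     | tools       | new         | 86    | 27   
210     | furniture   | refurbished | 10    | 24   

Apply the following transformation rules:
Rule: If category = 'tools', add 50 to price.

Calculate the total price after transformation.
932

Step 1: Count records where category = 'tools': 3
Step 2: Total bonus added: 3 × 50 = 150
Step 3: Original sum of price: 782
Step 4: Final sum = 782 + 150 = 932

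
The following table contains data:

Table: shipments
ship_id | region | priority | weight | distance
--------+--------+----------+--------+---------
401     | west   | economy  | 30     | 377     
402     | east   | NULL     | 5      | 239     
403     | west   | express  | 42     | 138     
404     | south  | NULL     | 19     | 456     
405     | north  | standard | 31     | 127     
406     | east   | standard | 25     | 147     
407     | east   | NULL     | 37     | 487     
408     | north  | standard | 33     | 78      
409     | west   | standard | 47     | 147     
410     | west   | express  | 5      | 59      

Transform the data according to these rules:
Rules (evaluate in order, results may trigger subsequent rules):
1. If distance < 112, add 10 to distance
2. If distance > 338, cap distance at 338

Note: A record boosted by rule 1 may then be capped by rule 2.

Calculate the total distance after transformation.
1969

Step 1: Apply rule 1 to records with distance < 112
  - 2 records get bonus of 10
  - Of these, 0 records then exceed 338 and get capped
Step 2: Apply rule 2 to records with distance > 338
  - 3 records (original) are capped
Step 3: Calculate final sum = 1969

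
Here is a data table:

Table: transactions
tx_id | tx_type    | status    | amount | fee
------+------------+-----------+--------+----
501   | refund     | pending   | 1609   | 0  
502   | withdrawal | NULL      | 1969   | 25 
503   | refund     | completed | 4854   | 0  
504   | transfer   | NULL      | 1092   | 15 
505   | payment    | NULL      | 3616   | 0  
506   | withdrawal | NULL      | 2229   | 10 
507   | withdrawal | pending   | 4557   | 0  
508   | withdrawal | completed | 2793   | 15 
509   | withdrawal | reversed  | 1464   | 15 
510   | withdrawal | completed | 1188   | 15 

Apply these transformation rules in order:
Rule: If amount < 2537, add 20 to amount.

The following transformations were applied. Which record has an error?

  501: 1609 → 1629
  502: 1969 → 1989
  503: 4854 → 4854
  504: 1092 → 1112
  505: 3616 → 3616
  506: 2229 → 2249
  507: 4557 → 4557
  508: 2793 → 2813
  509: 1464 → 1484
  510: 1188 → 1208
Record 508 has an error. The correct transformed value should be 2793, not 2813.

Step 1: Check each record against the rule
Step 2: Record 508 has amount = 2793
Step 3: Since 2793 >= 2537, the bonus should not have been applied
Step 4: Correct value = 2793, but claimed value = 2813
Conclusion: Record 508 has the error.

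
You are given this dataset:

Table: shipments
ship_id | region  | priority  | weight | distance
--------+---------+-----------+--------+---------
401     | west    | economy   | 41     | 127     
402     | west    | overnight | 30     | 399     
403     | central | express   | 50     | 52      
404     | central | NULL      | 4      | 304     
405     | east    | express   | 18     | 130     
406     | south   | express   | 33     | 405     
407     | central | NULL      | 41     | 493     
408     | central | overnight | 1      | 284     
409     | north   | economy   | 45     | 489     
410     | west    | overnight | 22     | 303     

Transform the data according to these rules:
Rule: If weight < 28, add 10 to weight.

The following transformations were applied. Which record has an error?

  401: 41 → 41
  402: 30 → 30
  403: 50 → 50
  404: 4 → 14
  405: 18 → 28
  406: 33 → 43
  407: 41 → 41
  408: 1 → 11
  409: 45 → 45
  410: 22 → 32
Record 406 has an error. The correct transformed value should be 33, not 43.

Step 1: Check each record against the rule
Step 2: Record 406 has weight = 33
Step 3: Since 33 >= 28, the bonus should not have been applied
Step 4: Correct value = 33, but claimed value = 43
Conclusion: Record 406 has the error.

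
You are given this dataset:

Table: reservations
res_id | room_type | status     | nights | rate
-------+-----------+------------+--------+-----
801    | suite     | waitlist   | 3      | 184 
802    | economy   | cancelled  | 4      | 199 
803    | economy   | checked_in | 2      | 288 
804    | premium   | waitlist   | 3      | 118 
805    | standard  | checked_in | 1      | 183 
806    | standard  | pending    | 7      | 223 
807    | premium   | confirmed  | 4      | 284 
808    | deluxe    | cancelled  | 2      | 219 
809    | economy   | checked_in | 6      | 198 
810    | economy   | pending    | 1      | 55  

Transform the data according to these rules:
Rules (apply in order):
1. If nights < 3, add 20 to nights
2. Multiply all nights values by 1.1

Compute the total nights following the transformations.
124.3

Step 1: Apply Rule 1 - Add 20 to records with nights < 3
  - 4 records affected: 6 + (4 × 20) = 86
  - Unaffected records: 27
  - Sum after Rule 1: 113
Step 2: Apply Rule 2 - Multiply all by 1.1
  - 113 × 1.1 = 124.3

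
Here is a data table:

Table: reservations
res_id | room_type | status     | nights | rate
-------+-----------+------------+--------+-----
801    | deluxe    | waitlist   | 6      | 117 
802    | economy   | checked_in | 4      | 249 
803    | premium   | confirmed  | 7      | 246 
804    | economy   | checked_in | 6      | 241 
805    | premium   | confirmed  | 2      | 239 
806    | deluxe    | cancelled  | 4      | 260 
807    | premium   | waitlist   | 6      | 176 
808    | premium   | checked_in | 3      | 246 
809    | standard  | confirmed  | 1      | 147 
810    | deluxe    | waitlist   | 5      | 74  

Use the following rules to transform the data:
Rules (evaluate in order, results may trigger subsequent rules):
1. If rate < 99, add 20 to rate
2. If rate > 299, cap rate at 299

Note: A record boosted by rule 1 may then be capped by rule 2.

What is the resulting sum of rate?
2015

Step 1: Apply rule 1 to records with rate < 99
  - 1 records get bonus of 20
  - Of these, 0 records then exceed 299 and get capped
Step 2: Apply rule 2 to records with rate > 299
  - 0 records (original) are capped
Step 3: Calculate final sum = 2015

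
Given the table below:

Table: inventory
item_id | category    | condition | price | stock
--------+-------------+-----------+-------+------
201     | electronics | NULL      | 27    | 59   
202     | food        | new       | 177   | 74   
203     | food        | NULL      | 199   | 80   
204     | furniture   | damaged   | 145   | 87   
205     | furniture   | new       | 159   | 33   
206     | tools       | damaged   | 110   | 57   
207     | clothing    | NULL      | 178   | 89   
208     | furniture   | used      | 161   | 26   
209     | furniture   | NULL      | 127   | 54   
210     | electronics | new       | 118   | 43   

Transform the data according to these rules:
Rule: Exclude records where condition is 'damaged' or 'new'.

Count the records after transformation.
5

Step 1: Count records to exclude
  - 2 (damaged) + 3 (new) = 5 records
Step 2: Total records: 10
Step 3: Remaining = 10 - 5 = 5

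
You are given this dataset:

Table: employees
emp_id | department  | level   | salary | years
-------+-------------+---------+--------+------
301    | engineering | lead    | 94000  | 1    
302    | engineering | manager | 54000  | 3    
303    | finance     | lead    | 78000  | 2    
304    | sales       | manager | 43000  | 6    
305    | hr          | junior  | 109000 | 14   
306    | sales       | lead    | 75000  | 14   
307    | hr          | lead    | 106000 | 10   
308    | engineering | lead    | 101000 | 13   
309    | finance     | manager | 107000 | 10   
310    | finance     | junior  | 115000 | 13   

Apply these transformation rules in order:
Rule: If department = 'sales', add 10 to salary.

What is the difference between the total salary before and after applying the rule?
20

Step 1: Original sum of salary = 882000
Step 2: 2 records have department = 'sales'
Step 3: Each affected record changes by 10
Step 4: Total change = 2 × 10 = 20
Step 5: New sum = 882000 + 20 = 882020
Step 6: Difference = |882020 - 882000| = 20
        (Sum increased by 20)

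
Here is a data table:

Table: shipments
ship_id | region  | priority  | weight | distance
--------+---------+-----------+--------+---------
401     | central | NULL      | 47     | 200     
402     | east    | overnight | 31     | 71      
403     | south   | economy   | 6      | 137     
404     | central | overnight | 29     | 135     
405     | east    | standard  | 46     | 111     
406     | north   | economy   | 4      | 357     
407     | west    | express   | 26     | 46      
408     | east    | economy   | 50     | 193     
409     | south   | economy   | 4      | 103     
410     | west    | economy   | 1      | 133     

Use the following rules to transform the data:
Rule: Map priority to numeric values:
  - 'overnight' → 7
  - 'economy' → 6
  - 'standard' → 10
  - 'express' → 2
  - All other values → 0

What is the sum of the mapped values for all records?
56

Step 1: Apply mapping to each record
Step 2: Count by status:
  'overnight': 2 records × 7 = 14
  'economy': 5 records × 6 = 30
  'standard': 1 records × 10 = 10
  'express': 1 records × 2 = 2
Step 3: Sum all mapped values = 56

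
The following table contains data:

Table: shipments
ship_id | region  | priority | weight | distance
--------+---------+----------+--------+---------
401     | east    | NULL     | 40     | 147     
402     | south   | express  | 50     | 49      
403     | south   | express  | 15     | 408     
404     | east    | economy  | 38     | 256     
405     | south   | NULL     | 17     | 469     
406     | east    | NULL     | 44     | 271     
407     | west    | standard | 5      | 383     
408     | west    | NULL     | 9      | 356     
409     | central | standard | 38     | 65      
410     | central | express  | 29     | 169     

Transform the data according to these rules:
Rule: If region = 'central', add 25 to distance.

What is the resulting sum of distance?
2623

Step 1: Count records where region = 'central': 2
Step 2: Total bonus added: 2 × 25 = 50
Step 3: Original sum of distance: 2573
Step 4: Final sum = 2573 + 50 = 2623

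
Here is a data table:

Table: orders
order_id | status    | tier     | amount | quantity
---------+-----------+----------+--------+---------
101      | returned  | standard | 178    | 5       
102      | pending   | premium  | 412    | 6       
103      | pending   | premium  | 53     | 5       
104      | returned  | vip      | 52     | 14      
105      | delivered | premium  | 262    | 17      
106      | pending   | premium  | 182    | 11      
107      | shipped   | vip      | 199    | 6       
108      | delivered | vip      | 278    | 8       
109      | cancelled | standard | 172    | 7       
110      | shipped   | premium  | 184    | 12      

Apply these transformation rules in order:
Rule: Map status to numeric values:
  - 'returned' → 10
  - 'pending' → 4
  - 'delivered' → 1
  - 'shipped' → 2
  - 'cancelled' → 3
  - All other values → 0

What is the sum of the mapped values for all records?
41

Step 1: Apply mapping to each record
Step 2: Count by status:
  'returned': 2 records × 10 = 20
  'pending': 3 records × 4 = 12
  'delivered': 2 records × 1 = 2
  'shipped': 2 records × 2 = 4
  'cancelled': 1 records × 3 = 3
Step 3: Sum all mapped values = 41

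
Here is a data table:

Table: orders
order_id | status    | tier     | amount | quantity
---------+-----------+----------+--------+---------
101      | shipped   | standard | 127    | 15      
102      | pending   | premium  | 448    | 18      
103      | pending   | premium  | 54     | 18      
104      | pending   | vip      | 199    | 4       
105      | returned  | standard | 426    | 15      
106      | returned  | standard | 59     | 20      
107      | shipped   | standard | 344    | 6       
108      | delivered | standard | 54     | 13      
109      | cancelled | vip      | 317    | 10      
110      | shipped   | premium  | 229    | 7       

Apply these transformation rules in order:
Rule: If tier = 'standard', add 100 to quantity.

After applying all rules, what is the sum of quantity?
626

Step 1: Count records where tier = 'standard': 5
Step 2: Total bonus added: 5 × 100 = 500
Step 3: Original sum of quantity: 126
Step 4: Final sum = 126 + 500 = 626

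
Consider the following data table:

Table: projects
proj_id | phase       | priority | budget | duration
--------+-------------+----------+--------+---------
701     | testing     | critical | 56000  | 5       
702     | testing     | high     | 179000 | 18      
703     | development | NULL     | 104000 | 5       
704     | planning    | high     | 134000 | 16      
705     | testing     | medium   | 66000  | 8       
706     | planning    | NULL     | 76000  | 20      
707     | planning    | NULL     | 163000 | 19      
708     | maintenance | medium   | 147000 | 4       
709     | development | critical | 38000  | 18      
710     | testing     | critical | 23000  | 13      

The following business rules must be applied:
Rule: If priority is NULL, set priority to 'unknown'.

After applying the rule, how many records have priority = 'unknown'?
3

Step 1: Count records where priority IS NULL
Step 2: Found 3 records with NULL priority
Step 3: These records will have priority set to 'unknown'
Step 4: Records already having priority = 'unknown': 0
Step 5: Answer: 3 + 0 = 3 records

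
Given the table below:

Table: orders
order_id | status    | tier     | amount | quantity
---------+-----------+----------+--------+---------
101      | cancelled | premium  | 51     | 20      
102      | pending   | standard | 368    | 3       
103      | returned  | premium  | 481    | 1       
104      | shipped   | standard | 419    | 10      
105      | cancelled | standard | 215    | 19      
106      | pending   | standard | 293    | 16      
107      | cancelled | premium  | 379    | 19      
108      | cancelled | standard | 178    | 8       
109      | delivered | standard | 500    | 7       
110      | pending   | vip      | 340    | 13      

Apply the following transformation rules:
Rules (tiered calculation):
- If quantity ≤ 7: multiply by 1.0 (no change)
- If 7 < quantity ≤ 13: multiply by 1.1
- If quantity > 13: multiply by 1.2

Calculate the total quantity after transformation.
133.9

Step 1: Tier 1 (quantity ≤ 7): 3 records, sum = 11 × 1.0 = 11.0
Step 2: Tier 2 (7 < quantity ≤ 13): 3 records, sum = 31 × 1.1 = 34.1
Step 3: Tier 3 (quantity > 13): 4 records, sum = 74 × 1.2 = 88.8
Step 4: Final sum = 11.0 + 34.1 + 88.8 = 133.9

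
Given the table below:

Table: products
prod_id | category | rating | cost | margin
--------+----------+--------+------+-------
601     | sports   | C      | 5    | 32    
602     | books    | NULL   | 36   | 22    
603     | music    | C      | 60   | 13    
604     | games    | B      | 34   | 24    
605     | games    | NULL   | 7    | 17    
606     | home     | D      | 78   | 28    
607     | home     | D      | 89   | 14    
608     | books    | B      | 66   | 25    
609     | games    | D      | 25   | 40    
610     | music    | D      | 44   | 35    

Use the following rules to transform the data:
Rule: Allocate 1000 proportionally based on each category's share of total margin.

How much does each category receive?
books: 188.0, games: 324.0, home: 168.0, music: 192.0, sports: 128.0

Step 1: Calculate total margin = 250
Step 2: Calculate each category's proportion:
  books: 47/250 = 18.80% → 188.0
  games: 81/250 = 32.40% → 324.0
  home: 42/250 = 16.80% → 168.0
  music: 48/250 = 19.20% → 192.0
  sports: 32/250 = 12.80% → 128.0
Step 3: Verify: sum of allocations ≈ 1000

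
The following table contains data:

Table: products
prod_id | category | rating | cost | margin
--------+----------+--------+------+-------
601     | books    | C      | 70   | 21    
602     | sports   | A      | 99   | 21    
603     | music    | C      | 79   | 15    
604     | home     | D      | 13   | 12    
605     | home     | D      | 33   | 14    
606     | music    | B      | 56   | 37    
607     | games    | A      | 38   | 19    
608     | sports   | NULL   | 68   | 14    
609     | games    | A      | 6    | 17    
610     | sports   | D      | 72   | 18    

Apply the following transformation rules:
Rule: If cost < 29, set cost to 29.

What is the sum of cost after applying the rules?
573

Step 1: 2 records have cost < 29
Step 2: These records originally summed to 19
Step 3: After setting to minimum: 2 × 29 = 58
Step 4: Unaffected records sum: 515
Step 5: Final sum = 58 + 515 = 573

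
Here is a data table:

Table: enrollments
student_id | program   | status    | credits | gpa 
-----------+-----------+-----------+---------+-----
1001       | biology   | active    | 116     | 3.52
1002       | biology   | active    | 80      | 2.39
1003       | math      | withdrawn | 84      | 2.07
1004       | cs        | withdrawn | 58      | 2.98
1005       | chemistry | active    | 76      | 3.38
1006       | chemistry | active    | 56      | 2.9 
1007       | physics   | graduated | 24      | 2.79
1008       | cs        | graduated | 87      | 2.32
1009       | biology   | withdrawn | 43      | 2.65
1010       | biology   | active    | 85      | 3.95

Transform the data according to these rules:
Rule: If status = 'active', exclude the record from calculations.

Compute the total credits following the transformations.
296

Step 1: Identify records where status = 'active'
Step 2: The excluded records sum to 413
Step 3: Original total credits = 709
Step 4: Remaining total = 709 - 413 = 296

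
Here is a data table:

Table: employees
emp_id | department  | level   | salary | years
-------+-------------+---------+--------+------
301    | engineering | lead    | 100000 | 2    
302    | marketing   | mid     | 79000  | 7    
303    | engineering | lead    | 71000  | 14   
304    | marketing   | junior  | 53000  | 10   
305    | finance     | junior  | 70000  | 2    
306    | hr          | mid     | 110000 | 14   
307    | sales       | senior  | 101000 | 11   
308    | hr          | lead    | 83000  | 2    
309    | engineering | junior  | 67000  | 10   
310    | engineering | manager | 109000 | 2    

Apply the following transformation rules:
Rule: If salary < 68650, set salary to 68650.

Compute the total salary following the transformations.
860300

Step 1: 2 records have salary < 68650
Step 2: These records originally summed to 120000
Step 3: After setting to minimum: 2 × 68650 = 137300
Step 4: Unaffected records sum: 723000
Step 5: Final sum = 137300 + 723000 = 860300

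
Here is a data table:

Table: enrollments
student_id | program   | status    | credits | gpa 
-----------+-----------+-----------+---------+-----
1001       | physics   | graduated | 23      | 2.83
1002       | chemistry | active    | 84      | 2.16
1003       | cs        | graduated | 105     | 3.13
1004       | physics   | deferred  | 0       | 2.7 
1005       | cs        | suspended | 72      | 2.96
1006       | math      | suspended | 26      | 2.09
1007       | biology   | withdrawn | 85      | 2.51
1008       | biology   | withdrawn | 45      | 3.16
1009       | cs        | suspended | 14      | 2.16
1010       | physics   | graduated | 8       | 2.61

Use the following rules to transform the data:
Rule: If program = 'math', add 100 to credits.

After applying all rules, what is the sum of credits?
562

Step 1: Count records where program = 'math': 1
Step 2: Total bonus added: 1 × 100 = 100
Step 3: Original sum of credits: 462
Step 4: Final sum = 462 + 100 = 562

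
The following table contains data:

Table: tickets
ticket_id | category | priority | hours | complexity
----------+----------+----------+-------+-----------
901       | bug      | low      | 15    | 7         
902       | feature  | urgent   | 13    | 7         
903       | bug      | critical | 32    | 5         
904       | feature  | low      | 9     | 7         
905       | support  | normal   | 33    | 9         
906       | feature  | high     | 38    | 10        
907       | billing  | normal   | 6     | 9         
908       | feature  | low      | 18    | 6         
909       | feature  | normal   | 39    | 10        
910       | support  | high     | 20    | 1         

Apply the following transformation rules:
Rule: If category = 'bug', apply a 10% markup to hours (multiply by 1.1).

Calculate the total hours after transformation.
227.7

Step 1: Records with category = 'bug' have total hours = 47
Step 2: Apply multiplier: 47 × 1.1 = 51.7
Step 3: Other records total: 176
Step 4: Final sum = 51.7 + 176 = 227.7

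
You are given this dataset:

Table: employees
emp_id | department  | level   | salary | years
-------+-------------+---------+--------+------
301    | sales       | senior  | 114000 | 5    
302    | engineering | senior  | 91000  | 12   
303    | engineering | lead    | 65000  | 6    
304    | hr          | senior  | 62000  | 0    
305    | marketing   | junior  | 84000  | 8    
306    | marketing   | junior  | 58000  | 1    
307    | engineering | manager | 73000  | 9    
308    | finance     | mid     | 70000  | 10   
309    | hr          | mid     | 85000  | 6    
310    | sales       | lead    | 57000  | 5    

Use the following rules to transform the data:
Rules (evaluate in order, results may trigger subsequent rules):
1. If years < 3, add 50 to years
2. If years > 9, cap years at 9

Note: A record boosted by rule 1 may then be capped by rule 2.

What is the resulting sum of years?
75

Step 1: Apply rule 1 to records with years < 3
  - 2 records get bonus of 50
  - Of these, 2 records then exceed 9 and get capped
Step 2: Apply rule 2 to records with years > 9
  - 2 records (original) are capped
Step 3: Calculate final sum = 75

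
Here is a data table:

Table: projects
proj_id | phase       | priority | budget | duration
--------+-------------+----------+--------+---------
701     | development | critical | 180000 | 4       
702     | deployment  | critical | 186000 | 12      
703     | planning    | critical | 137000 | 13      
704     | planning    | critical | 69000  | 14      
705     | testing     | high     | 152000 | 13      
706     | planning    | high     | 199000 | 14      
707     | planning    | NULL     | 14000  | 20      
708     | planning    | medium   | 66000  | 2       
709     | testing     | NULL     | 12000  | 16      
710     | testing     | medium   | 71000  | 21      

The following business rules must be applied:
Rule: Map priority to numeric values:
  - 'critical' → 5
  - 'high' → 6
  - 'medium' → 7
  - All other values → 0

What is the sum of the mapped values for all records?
46

Step 1: Apply mapping to each record
Step 2: Count by status:
  'critical': 4 records × 5 = 20
  'high': 2 records × 6 = 12
  'medium': 2 records × 7 = 14
Step 3: Sum all mapped values = 46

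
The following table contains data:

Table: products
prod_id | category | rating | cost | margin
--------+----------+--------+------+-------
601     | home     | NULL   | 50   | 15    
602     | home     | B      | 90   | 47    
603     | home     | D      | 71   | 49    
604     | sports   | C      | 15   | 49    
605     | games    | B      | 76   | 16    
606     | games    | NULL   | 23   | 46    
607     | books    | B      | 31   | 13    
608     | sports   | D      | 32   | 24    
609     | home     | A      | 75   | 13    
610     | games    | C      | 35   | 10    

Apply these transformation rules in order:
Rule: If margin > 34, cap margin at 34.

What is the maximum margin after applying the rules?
34

Step 1: Original maximum margin = 49
Step 2: Apply cap at 34
Step 3: 4 records had margin > 34 and were capped
Step 4: Maximum after transformation = 34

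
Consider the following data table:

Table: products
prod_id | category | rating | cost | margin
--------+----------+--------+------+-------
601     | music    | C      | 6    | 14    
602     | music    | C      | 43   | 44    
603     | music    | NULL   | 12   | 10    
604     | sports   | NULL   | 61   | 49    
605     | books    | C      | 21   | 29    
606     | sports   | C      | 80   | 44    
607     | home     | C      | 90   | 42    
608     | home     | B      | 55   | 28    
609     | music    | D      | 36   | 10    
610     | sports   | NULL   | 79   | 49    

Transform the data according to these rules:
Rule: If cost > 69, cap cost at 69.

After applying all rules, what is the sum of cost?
441

Step 1: 3 records have cost > 69
Step 2: These records originally summed to 249
Step 3: After capping: 3 × 69 = 207
Step 4: Unaffected records sum: 234
Step 5: Final sum = 207 + 234 = 441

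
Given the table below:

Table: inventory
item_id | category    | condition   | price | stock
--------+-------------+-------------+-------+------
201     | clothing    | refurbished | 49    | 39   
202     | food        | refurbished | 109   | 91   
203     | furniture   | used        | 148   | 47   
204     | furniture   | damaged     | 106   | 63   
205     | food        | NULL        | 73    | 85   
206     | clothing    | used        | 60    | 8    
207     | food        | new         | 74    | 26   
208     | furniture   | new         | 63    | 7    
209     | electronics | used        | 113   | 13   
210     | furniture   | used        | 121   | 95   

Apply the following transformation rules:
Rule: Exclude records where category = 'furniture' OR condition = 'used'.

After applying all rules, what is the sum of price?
305

Step 1: Find records where category = 'furniture' OR condition = 'used'
Step 2: 6 records match, summing to 611
Step 3: Original sum: 916
Step 4: Remaining sum = 916 - 611 = 305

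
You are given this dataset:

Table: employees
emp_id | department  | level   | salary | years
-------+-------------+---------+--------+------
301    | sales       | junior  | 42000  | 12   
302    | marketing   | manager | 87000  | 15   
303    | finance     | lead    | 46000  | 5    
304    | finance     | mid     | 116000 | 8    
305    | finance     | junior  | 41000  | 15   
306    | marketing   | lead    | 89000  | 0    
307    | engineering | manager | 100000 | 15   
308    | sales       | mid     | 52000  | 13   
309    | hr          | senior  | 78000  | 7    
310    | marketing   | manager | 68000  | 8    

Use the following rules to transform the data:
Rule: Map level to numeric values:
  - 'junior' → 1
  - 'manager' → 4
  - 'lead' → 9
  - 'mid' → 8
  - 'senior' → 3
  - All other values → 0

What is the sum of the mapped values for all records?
51

Step 1: Apply mapping to each record
Step 2: Count by status:
  'junior': 2 records × 1 = 2
  'manager': 3 records × 4 = 12
  'lead': 2 records × 9 = 18
  'mid': 2 records × 8 = 16
  'senior': 1 records × 3 = 3
Step 3: Sum all mapped values = 51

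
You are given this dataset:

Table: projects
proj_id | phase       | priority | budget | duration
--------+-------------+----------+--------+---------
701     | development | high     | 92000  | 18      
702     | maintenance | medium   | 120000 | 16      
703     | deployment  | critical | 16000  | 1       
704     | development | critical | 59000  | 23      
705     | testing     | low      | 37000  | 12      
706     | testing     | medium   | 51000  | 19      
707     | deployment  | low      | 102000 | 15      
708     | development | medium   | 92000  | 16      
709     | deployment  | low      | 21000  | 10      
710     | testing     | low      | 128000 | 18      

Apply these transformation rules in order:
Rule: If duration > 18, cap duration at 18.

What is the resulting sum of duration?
142

Step 1: 2 records have duration > 18
Step 2: These records originally summed to 42
Step 3: After capping: 2 × 18 = 36
Step 4: Unaffected records sum: 106
Step 5: Final sum = 36 + 106 = 142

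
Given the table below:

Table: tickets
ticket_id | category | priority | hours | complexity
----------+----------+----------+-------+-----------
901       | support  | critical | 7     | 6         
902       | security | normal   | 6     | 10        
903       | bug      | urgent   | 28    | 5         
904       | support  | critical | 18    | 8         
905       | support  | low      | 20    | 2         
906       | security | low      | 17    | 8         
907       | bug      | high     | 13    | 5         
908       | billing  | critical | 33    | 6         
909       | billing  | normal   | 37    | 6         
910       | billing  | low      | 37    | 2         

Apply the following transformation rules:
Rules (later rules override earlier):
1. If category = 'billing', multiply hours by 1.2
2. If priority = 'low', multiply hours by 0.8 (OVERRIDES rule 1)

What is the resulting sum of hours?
215.2

Step 1: Rule 2 takes priority for records with priority = 'low'
  - 3 records: 74 × 0.8 = 59.2
Step 2: Rule 1 applies to remaining records with category = 'billing'
  - 2 records: 70 × 1.2 = 84.0
Step 3: Other records unchanged: 72
Step 4: Final sum = 59.2 + 84.0 + 72 = 215.2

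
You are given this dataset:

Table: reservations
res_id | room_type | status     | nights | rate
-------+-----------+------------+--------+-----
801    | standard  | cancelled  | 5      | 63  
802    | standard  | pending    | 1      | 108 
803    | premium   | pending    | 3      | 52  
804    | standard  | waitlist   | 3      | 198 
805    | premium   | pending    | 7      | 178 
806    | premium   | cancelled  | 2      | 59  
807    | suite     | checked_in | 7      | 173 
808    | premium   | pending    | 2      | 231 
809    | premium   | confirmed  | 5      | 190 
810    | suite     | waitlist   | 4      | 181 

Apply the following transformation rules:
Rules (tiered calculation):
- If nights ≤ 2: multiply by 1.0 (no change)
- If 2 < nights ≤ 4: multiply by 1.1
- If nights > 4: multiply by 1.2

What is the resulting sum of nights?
44.8

Step 1: Tier 1 (nights ≤ 2): 3 records, sum = 5 × 1.0 = 5.0
Step 2: Tier 2 (2 < nights ≤ 4): 3 records, sum = 10 × 1.1 = 11.0
Step 3: Tier 3 (nights > 4): 4 records, sum = 24 × 1.2 = 28.8
Step 4: Final sum = 5.0 + 11.0 + 28.8 = 44.8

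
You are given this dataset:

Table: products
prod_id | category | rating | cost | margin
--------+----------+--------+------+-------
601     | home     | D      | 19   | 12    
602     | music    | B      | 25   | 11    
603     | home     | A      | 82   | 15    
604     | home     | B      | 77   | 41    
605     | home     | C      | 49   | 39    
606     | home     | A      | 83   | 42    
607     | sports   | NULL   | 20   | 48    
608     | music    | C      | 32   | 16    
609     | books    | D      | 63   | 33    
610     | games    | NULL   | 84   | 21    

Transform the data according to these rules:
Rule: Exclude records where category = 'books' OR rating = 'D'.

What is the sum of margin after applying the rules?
233

Step 1: Find records where category = 'books' OR rating = 'D'
Step 2: 2 records match, summing to 45
Step 3: Original sum: 278
Step 4: Remaining sum = 278 - 45 = 233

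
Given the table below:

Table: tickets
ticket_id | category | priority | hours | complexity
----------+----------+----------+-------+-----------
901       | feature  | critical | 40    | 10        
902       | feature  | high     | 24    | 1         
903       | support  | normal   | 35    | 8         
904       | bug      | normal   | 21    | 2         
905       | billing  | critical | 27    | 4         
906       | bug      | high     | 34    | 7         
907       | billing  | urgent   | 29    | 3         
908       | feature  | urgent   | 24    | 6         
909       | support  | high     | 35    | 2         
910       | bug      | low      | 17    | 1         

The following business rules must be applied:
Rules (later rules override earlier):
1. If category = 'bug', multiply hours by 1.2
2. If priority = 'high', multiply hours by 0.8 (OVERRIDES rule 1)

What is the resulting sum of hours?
275.0

Step 1: Rule 2 takes priority for records with priority = 'high'
  - 3 records: 93 × 0.8 = 74.4
Step 2: Rule 1 applies to remaining records with category = 'bug'
  - 2 records: 38 × 1.2 = 45.6
Step 3: Other records unchanged: 155
Step 4: Final sum = 74.4 + 45.6 + 155 = 275.0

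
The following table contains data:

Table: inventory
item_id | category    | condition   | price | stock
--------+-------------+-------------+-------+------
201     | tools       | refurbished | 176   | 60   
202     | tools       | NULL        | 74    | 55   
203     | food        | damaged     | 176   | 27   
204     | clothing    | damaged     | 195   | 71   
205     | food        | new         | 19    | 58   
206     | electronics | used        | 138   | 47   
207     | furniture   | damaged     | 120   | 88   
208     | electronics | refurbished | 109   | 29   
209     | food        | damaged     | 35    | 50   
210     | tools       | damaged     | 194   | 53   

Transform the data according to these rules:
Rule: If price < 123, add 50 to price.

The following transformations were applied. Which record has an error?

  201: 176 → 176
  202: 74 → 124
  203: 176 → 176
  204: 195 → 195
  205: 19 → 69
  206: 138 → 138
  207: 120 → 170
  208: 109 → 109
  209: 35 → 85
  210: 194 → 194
Record 208 has an error. The correct transformed value should be 159, not 109.

Step 1: Check each record against the rule
Step 2: Record 208 has price = 109
Step 3: Since 109 < 123, the bonus should have been applied
Step 4: Correct value = 159, but claimed value = 109
Conclusion: Record 208 has the error.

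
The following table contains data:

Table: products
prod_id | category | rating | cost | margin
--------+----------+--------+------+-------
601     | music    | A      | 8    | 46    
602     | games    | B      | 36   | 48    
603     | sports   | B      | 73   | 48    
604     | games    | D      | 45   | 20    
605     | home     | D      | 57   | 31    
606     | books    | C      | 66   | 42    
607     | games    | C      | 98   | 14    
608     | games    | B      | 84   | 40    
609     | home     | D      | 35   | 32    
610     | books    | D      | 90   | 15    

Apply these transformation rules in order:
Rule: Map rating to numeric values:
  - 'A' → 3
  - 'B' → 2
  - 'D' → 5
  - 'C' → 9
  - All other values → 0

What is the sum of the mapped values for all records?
47

Step 1: Apply mapping to each record
Step 2: Count by status:
  'A': 1 records × 3 = 3
  'B': 3 records × 2 = 6
  'D': 4 records × 5 = 20
  'C': 2 records × 9 = 18
Step 3: Sum all mapped values = 47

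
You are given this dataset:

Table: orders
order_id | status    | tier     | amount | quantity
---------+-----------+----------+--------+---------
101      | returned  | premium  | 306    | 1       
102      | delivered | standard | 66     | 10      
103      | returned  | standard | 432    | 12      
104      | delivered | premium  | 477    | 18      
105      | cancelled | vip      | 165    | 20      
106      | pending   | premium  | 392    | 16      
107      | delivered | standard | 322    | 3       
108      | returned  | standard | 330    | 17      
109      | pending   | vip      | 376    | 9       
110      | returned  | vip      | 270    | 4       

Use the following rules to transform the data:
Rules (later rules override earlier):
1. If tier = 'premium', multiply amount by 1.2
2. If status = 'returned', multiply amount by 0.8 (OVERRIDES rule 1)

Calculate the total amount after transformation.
3042.2

Step 1: Rule 2 takes priority for records with status = 'returned'
  - 4 records: 1338 × 0.8 = 1070.4
Step 2: Rule 1 applies to remaining records with tier = 'premium'
  - 2 records: 869 × 1.2 = 1042.8
Step 3: Other records unchanged: 929
Step 4: Final sum = 1070.4 + 1042.8 + 929 = 3042.2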